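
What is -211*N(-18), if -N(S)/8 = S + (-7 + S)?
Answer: -72584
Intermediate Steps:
N(S) = 56 - 16*S (N(S) = -8*(S + (-7 + S)) = -8*(-7 + 2*S) = 56 - 16*S)
-211*N(-18) = -211*(56 - 16*(-18)) = -211*(56 + 288) = -211*344 = -72584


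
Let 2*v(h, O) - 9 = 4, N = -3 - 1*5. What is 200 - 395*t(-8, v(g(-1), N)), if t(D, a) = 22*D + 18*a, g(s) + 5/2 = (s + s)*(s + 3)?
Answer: 23505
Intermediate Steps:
N = -8 (N = -3 - 5 = -8)
g(s) = -5/2 + 2*s*(3 + s) (g(s) = -5/2 + (s + s)*(s + 3) = -5/2 + (2*s)*(3 + s) = -5/2 + 2*s*(3 + s))
v(h, O) = 13/2 (v(h, O) = 9/2 + (½)*4 = 9/2 + 2 = 13/2)
t(D, a) = 18*a + 22*D
200 - 395*t(-8, v(g(-1), N)) = 200 - 395*(18*(13/2) + 22*(-8)) = 200 - 395*(117 - 176) = 200 - 395*(-59) = 200 + 23305 = 23505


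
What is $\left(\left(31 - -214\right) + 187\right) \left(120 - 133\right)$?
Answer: $-5616$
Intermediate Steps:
$\left(\left(31 - -214\right) + 187\right) \left(120 - 133\right) = \left(\left(31 + 214\right) + 187\right) \left(-13\right) = \left(245 + 187\right) \left(-13\right) = 432 \left(-13\right) = -5616$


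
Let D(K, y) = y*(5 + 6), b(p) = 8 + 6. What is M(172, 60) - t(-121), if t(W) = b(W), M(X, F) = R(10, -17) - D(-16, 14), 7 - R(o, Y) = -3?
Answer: -158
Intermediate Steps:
R(o, Y) = 10 (R(o, Y) = 7 - 1*(-3) = 7 + 3 = 10)
b(p) = 14
D(K, y) = 11*y (D(K, y) = y*11 = 11*y)
M(X, F) = -144 (M(X, F) = 10 - 11*14 = 10 - 1*154 = 10 - 154 = -144)
t(W) = 14
M(172, 60) - t(-121) = -144 - 1*14 = -144 - 14 = -158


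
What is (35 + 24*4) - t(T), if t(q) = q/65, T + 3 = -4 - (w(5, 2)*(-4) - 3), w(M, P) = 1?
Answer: 131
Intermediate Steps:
T = 0 (T = -3 + (-4 - (1*(-4) - 3)) = -3 + (-4 - (-4 - 3)) = -3 + (-4 - 1*(-7)) = -3 + (-4 + 7) = -3 + 3 = 0)
t(q) = q/65 (t(q) = q*(1/65) = q/65)
(35 + 24*4) - t(T) = (35 + 24*4) - 0/65 = (35 + 96) - 1*0 = 131 + 0 = 131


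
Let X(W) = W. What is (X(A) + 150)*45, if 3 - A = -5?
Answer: 7110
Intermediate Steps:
A = 8 (A = 3 - 1*(-5) = 3 + 5 = 8)
(X(A) + 150)*45 = (8 + 150)*45 = 158*45 = 7110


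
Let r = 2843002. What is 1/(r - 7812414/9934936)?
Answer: 4967468/14122517552729 ≈ 3.5174e-7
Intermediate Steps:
1/(r - 7812414/9934936) = 1/(2843002 - 7812414/9934936) = 1/(2843002 - 7812414*1/9934936) = 1/(2843002 - 3906207/4967468) = 1/(14122517552729/4967468) = 4967468/14122517552729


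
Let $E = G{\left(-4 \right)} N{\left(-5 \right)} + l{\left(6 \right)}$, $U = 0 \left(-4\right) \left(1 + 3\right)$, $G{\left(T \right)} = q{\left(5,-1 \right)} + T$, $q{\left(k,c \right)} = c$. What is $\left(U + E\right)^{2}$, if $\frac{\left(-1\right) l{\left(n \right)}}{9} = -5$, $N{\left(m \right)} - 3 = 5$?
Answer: $25$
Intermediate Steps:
$N{\left(m \right)} = 8$ ($N{\left(m \right)} = 3 + 5 = 8$)
$l{\left(n \right)} = 45$ ($l{\left(n \right)} = \left(-9\right) \left(-5\right) = 45$)
$G{\left(T \right)} = -1 + T$
$U = 0$ ($U = 0 \cdot 4 = 0$)
$E = 5$ ($E = \left(-1 - 4\right) 8 + 45 = \left(-5\right) 8 + 45 = -40 + 45 = 5$)
$\left(U + E\right)^{2} = \left(0 + 5\right)^{2} = 5^{2} = 25$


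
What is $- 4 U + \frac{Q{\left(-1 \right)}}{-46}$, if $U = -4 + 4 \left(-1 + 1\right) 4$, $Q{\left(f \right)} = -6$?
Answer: $\frac{371}{23} \approx 16.13$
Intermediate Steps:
$U = -4$ ($U = -4 + 4 \cdot 0 \cdot 4 = -4 + 4 \cdot 0 = -4 + 0 = -4$)
$- 4 U + \frac{Q{\left(-1 \right)}}{-46} = \left(-4\right) \left(-4\right) - \frac{6}{-46} = 16 - - \frac{3}{23} = 16 + \frac{3}{23} = \frac{371}{23}$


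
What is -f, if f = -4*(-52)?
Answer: -208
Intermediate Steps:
f = 208
-f = -1*208 = -208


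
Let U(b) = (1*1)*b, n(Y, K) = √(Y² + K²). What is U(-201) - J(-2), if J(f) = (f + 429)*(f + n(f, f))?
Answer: 653 - 854*√2 ≈ -554.74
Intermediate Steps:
n(Y, K) = √(K² + Y²)
J(f) = (429 + f)*(f + √2*√(f²)) (J(f) = (f + 429)*(f + √(f² + f²)) = (429 + f)*(f + √(2*f²)) = (429 + f)*(f + √2*√(f²)))
U(b) = b (U(b) = 1*b = b)
U(-201) - J(-2) = -201 - ((-2)² + 429*(-2) + 429*√2*√((-2)²) - 2*√2*√((-2)²)) = -201 - (4 - 858 + 429*√2*√4 - 2*√2*√4) = -201 - (4 - 858 + 429*√2*2 - 2*√2*2) = -201 - (4 - 858 + 858*√2 - 4*√2) = -201 - (-854 + 854*√2) = -201 + (854 - 854*√2) = 653 - 854*√2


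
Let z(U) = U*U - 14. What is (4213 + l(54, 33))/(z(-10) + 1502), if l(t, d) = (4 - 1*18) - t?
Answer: 4145/1588 ≈ 2.6102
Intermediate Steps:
z(U) = -14 + U² (z(U) = U² - 14 = -14 + U²)
l(t, d) = -14 - t (l(t, d) = (4 - 18) - t = -14 - t)
(4213 + l(54, 33))/(z(-10) + 1502) = (4213 + (-14 - 1*54))/((-14 + (-10)²) + 1502) = (4213 + (-14 - 54))/((-14 + 100) + 1502) = (4213 - 68)/(86 + 1502) = 4145/1588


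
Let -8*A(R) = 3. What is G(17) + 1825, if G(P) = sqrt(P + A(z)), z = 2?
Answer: 1825 + sqrt(266)/4 ≈ 1829.1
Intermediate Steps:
A(R) = -3/8 (A(R) = -1/8*3 = -3/8)
G(P) = sqrt(-3/8 + P) (G(P) = sqrt(P - 3/8) = sqrt(-3/8 + P))
G(17) + 1825 = sqrt(-6 + 16*17)/4 + 1825 = sqrt(-6 + 272)/4 + 1825 = sqrt(266)/4 + 1825 = 1825 + sqrt(266)/4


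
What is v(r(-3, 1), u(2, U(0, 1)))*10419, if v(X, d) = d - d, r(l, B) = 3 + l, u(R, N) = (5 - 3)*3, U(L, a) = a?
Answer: 0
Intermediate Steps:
u(R, N) = 6 (u(R, N) = 2*3 = 6)
v(X, d) = 0
v(r(-3, 1), u(2, U(0, 1)))*10419 = 0*10419 = 0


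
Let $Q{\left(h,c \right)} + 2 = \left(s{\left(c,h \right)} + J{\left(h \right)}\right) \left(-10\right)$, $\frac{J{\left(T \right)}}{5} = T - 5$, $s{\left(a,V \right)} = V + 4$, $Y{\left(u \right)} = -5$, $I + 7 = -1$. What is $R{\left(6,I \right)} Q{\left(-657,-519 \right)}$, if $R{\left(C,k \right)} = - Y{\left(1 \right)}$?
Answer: $198140$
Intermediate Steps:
$I = -8$ ($I = -7 - 1 = -8$)
$s{\left(a,V \right)} = 4 + V$
$J{\left(T \right)} = -25 + 5 T$ ($J{\left(T \right)} = 5 \left(T - 5\right) = 5 \left(-5 + T\right) = -25 + 5 T$)
$Q{\left(h,c \right)} = 208 - 60 h$ ($Q{\left(h,c \right)} = -2 + \left(\left(4 + h\right) + \left(-25 + 5 h\right)\right) \left(-10\right) = -2 + \left(-21 + 6 h\right) \left(-10\right) = -2 - \left(-210 + 60 h\right) = 208 - 60 h$)
$R{\left(C,k \right)} = 5$ ($R{\left(C,k \right)} = \left(-1\right) \left(-5\right) = 5$)
$R{\left(6,I \right)} Q{\left(-657,-519 \right)} = 5 \left(208 - -39420\right) = 5 \left(208 + 39420\right) = 5 \cdot 39628 = 198140$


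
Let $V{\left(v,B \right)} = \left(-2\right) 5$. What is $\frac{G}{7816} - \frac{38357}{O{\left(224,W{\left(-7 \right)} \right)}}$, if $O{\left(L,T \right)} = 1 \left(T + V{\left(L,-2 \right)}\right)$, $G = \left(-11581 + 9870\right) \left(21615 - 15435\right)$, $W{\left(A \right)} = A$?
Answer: $\frac{30010163}{33218} \approx 903.43$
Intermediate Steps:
$V{\left(v,B \right)} = -10$
$G = -10573980$ ($G = \left(-1711\right) 6180 = -10573980$)
$O{\left(L,T \right)} = -10 + T$ ($O{\left(L,T \right)} = 1 \left(T - 10\right) = 1 \left(-10 + T\right) = -10 + T$)
$\frac{G}{7816} - \frac{38357}{O{\left(224,W{\left(-7 \right)} \right)}} = - \frac{10573980}{7816} - \frac{38357}{-10 - 7} = \left(-10573980\right) \frac{1}{7816} - \frac{38357}{-17} = - \frac{2643495}{1954} - - \frac{38357}{17} = - \frac{2643495}{1954} + \frac{38357}{17} = \frac{30010163}{33218}$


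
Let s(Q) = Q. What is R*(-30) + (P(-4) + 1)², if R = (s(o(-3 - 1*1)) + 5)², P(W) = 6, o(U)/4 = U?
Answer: -3581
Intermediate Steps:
o(U) = 4*U
R = 121 (R = (4*(-3 - 1*1) + 5)² = (4*(-3 - 1) + 5)² = (4*(-4) + 5)² = (-16 + 5)² = (-11)² = 121)
R*(-30) + (P(-4) + 1)² = 121*(-30) + (6 + 1)² = -3630 + 7² = -3630 + 49 = -3581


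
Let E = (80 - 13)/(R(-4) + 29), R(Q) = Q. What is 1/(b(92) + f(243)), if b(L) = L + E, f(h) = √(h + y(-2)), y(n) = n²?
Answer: 59175/5448314 - 625*√247/5448314 ≈ 0.0090583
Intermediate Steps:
f(h) = √(4 + h) (f(h) = √(h + (-2)²) = √(h + 4) = √(4 + h))
E = 67/25 (E = (80 - 13)/(-4 + 29) = 67/25 ≈ 2.6800)
b(L) = 67/25 + L (b(L) = L + 67/25 = 67/25 + L)
1/(b(92) + f(243)) = 1/((67/25 + 92) + √(4 + 243)) = 1/(2367/25 + √247)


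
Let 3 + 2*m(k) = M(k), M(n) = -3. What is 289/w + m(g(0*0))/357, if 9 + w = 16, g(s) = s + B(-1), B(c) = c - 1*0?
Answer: 4912/119 ≈ 41.277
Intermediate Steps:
B(c) = c (B(c) = c + 0 = c)
g(s) = -1 + s (g(s) = s - 1 = -1 + s)
m(k) = -3 (m(k) = -3/2 + (½)*(-3) = -3/2 - 3/2 = -3)
w = 7 (w = -9 + 16 = 7)
289/w + m(g(0*0))/357 = 289/7 - 3/357 = 289*(⅐) - 3*1/357 = 289/7 - 1/119 = 4912/119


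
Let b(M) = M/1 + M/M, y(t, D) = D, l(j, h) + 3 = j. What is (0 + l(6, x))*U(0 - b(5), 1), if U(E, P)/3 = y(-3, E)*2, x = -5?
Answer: -108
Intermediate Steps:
l(j, h) = -3 + j
b(M) = 1 + M (b(M) = M*1 + 1 = M + 1 = 1 + M)
U(E, P) = 6*E (U(E, P) = 3*(E*2) = 3*(2*E) = 6*E)
(0 + l(6, x))*U(0 - b(5), 1) = (0 + (-3 + 6))*(6*(0 - (1 + 5))) = (0 + 3)*(6*(0 - 1*6)) = 3*(6*(0 - 6)) = 3*(6*(-6)) = 3*(-36) = -108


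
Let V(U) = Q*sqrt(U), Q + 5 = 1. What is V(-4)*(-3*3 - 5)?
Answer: 112*I ≈ 112.0*I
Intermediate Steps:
Q = -4 (Q = -5 + 1 = -4)
V(U) = -4*sqrt(U)
V(-4)*(-3*3 - 5) = (-8*I)*(-3*3 - 5) = (-8*I)*(-9 - 5) = -8*I*(-14) = 112*I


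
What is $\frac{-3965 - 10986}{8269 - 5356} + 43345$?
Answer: $\frac{126249034}{2913} \approx 43340.0$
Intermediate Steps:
$\frac{-3965 - 10986}{8269 - 5356} + 43345 = - \frac{14951}{2913} + 43345 = \frac{126249034}{2913}$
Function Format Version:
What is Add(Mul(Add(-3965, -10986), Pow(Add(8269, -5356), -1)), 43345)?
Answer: Rational(126249034, 2913) ≈ 43340.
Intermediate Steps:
Add(Mul(Add(-3965, -10986), Pow(Add(8269, -5356), -1)), 43345) = Add(Mul(-14951, Pow(2913, -1)), 43345) = Add(Mul(-14951, Rational(1, 2913)), 43345) = Add(Rational(-14951, 2913), 43345) = Rational(126249034, 2913)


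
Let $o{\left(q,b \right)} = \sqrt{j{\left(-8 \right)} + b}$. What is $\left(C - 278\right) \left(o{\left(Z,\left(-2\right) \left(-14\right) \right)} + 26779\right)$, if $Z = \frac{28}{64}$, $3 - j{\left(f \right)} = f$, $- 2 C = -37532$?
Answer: $495090152 + 18488 \sqrt{39} \approx 4.9521 \cdot 10^{8}$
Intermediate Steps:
$C = 18766$ ($C = \left(- \frac{1}{2}\right) \left(-37532\right) = 18766$)
$j{\left(f \right)} = 3 - f$
$Z = \frac{7}{16}$ ($Z = 28 \cdot \frac{1}{64} = \frac{7}{16} \approx 0.4375$)
$o{\left(q,b \right)} = \sqrt{11 + b}$ ($o{\left(q,b \right)} = \sqrt{\left(3 - -8\right) + b} = \sqrt{\left(3 + 8\right) + b} = \sqrt{11 + b}$)
$\left(C - 278\right) \left(o{\left(Z,\left(-2\right) \left(-14\right) \right)} + 26779\right) = \left(18766 - 278\right) \left(\sqrt{11 - -28} + 26779\right) = 18488 \left(\sqrt{11 + 28} + 26779\right) = 18488 \left(\sqrt{39} + 26779\right) = 18488 \left(26779 + \sqrt{39}\right) = 495090152 + 18488 \sqrt{39}$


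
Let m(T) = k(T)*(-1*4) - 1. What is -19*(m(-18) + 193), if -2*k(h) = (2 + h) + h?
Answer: -2356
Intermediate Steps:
k(h) = -1 - h (k(h) = -((2 + h) + h)/2 = -(2 + 2*h)/2 = -1 - h)
m(T) = 3 + 4*T (m(T) = (-1 - T)*(-1*4) - 1 = (-1 - T)*(-4) - 1 = (4 + 4*T) - 1 = 3 + 4*T)
-19*(m(-18) + 193) = -19*((3 + 4*(-18)) + 193) = -19*((3 - 72) + 193) = -19*(-69 + 193) = -19*124 = -2356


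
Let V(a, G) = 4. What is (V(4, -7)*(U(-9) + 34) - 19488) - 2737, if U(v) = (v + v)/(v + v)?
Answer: -22085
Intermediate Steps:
U(v) = 1 (U(v) = (2*v)/((2*v)) = (2*v)*(1/(2*v)) = 1)
(V(4, -7)*(U(-9) + 34) - 19488) - 2737 = (4*(1 + 34) - 19488) - 2737 = (4*35 - 19488) - 2737 = (140 - 19488) - 2737 = -19348 - 2737 = -22085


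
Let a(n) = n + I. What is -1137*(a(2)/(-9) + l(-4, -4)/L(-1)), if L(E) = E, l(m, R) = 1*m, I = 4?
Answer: -3790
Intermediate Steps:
l(m, R) = m
a(n) = 4 + n (a(n) = n + 4 = 4 + n)
-1137*(a(2)/(-9) + l(-4, -4)/L(-1)) = -1137*((4 + 2)/(-9) - 4/(-1)) = -1137*(6*(-⅑) - 4*(-1)) = -1137*(-⅔ + 4) = -1137*10/3 = -3790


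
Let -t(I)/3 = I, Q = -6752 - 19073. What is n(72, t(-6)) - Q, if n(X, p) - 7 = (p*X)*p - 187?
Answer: 48973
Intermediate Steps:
Q = -25825
t(I) = -3*I
n(X, p) = -180 + X*p² (n(X, p) = 7 + ((p*X)*p - 187) = 7 + ((X*p)*p - 187) = 7 + (X*p² - 187) = 7 + (-187 + X*p²) = -180 + X*p²)
n(72, t(-6)) - Q = (-180 + 72*(-3*(-6))²) - 1*(-25825) = (-180 + 72*18²) + 25825 = (-180 + 72*324) + 25825 = (-180 + 23328) + 25825 = 23148 + 25825 = 48973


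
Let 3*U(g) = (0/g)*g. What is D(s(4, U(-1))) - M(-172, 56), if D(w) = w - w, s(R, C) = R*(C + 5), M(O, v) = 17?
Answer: -17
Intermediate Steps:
U(g) = 0 (U(g) = ((0/g)*g)/3 = (0*g)/3 = (⅓)*0 = 0)
s(R, C) = R*(5 + C)
D(w) = 0
D(s(4, U(-1))) - M(-172, 56) = 0 - 1*17 = 0 - 17 = -17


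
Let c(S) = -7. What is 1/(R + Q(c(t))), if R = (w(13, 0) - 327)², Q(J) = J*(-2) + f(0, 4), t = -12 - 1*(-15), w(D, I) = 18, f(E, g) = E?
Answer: 1/95495 ≈ 1.0472e-5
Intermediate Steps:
t = 3 (t = -12 + 15 = 3)
Q(J) = -2*J (Q(J) = J*(-2) + 0 = -2*J + 0 = -2*J)
R = 95481 (R = (18 - 327)² = (-309)² = 95481)
1/(R + Q(c(t))) = 1/(95481 - 2*(-7)) = 1/(95481 + 14) = 1/95495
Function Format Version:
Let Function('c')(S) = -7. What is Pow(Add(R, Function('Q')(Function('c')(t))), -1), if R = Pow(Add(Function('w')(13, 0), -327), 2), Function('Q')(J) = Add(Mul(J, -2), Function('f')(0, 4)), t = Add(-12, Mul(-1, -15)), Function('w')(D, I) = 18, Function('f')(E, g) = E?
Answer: Rational(1, 95495) ≈ 1.0472e-5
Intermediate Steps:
t = 3 (t = Add(-12, 15) = 3)
Function('Q')(J) = Mul(-2, J) (Function('Q')(J) = Add(Mul(J, -2), 0) = Add(Mul(-2, J), 0) = Mul(-2, J))
R = 95481 (R = Pow(Add(18, -327), 2) = Pow(-309, 2) = 95481)
Pow(Add(R, Function('Q')(Function('c')(t))), -1) = Pow(Add(95481, Mul(-2, -7)), -1) = Pow(Add(95481, 14), -1) = Pow(95495, -1) = Rational(1, 95495)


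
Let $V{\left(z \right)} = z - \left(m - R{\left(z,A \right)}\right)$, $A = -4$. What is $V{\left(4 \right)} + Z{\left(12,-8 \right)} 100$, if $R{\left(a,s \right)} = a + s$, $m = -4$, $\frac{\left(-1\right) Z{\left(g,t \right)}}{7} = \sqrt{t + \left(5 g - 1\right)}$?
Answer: $8 - 700 \sqrt{51} \approx -4991.0$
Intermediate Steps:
$Z{\left(g,t \right)} = - 7 \sqrt{-1 + t + 5 g}$ ($Z{\left(g,t \right)} = - 7 \sqrt{t + \left(5 g - 1\right)} = - 7 \sqrt{t + \left(-1 + 5 g\right)} = - 7 \sqrt{-1 + t + 5 g}$)
$V{\left(z \right)} = 2 z$ ($V{\left(z \right)} = z - \left(-4 - \left(z - 4\right)\right) = z - \left(-4 - \left(-4 + z\right)\right) = z - - z = z + z = 2 z$)
$V{\left(4 \right)} + Z{\left(12,-8 \right)} 100 = 2 \cdot 4 + - 7 \sqrt{-1 - 8 + 5 \cdot 12} \cdot 100 = 8 + - 7 \sqrt{-1 - 8 + 60} \cdot 100 = 8 + - 7 \sqrt{51} \cdot 100 = 8 - 700 \sqrt{51}$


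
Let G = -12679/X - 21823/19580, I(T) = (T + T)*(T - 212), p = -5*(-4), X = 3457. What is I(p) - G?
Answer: -519520603869/67688060 ≈ -7675.2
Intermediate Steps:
p = 20
I(T) = 2*T*(-212 + T) (I(T) = (2*T)*(-212 + T) = 2*T*(-212 + T))
G = -323696931/67688060 (G = -12679/3457 - 21823/19580 = -323696931/67688060 ≈ -4.7822)
I(p) - G = 2*20*(-212 + 20) - 1*(-323696931/67688060) = 2*20*(-192) + 323696931/67688060 = -7680 + 323696931/67688060 = -519520603869/67688060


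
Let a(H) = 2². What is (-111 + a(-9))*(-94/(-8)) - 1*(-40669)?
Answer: 157647/4 ≈ 39412.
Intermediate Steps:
a(H) = 4
(-111 + a(-9))*(-94/(-8)) - 1*(-40669) = (-111 + 4)*(-94/(-8)) - 1*(-40669) = -(-10058)*(-1)/8 + 40669 = -107*47/4 + 40669 = -5029/4 + 40669 = 157647/4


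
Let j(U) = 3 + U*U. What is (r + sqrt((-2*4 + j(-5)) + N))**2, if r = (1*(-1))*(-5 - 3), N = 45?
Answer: (8 + sqrt(65))**2 ≈ 258.00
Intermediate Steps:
j(U) = 3 + U**2
r = 8 (r = -1*(-8) = 8)
(r + sqrt((-2*4 + j(-5)) + N))**2 = (8 + sqrt((-2*4 + (3 + (-5)**2)) + 45))**2 = (8 + sqrt((-8 + (3 + 25)) + 45))**2 = (8 + sqrt((-8 + 28) + 45))**2 = (8 + sqrt(20 + 45))**2 = (8 + sqrt(65))**2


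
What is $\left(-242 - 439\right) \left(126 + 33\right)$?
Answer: $-108279$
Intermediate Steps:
$\left(-242 - 439\right) \left(126 + 33\right) = \left(-681\right) 159 = -108279$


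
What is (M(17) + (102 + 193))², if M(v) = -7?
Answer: 82944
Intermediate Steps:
(M(17) + (102 + 193))² = (-7 + (102 + 193))² = (-7 + 295)² = 288² = 82944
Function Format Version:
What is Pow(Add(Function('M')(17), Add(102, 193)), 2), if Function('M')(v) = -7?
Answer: 82944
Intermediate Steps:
Pow(Add(Function('M')(17), Add(102, 193)), 2) = Pow(Add(-7, Add(102, 193)), 2) = Pow(Add(-7, 295), 2) = Pow(288, 2) = 82944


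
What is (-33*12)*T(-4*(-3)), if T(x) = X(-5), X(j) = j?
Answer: 1980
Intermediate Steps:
T(x) = -5
(-33*12)*T(-4*(-3)) = -33*12*(-5) = -396*(-5) = 1980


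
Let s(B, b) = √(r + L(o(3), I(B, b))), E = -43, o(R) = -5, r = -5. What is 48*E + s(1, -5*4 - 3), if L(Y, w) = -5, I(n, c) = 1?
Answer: -2064 + I*√10 ≈ -2064.0 + 3.1623*I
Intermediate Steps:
s(B, b) = I*√10 (s(B, b) = √(-5 - 5) = √(-10) = I*√10)
48*E + s(1, -5*4 - 3) = 48*(-43) + I*√10 = -2064 + I*√10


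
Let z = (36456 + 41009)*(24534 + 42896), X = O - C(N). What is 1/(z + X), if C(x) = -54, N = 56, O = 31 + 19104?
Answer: 1/5223484139 ≈ 1.9144e-10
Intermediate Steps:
O = 19135
X = 19189 (X = 19135 - 1*(-54) = 19135 + 54 = 19189)
z = 5223464950 (z = 77465*67430 = 5223464950)
1/(z + X) = 1/(5223464950 + 19189) = 1/5223484139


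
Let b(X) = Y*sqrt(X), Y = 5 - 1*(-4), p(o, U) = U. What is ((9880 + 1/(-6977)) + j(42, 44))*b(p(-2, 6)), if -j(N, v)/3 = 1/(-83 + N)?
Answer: 25436376450*sqrt(6)/286057 ≈ 2.1781e+5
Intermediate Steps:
Y = 9 (Y = 5 + 4 = 9)
j(N, v) = -3/(-83 + N)
b(X) = 9*sqrt(X)
((9880 + 1/(-6977)) + j(42, 44))*b(p(-2, 6)) = ((9880 + 1/(-6977)) - 3/(-83 + 42))*(9*sqrt(6)) = ((9880 - 1/6977) - 3/(-41))*(9*sqrt(6)) = (68932759/6977 - 3*(-1/41))*(9*sqrt(6)) = (68932759/6977 + 3/41)*(9*sqrt(6)) = 2826264050*(9*sqrt(6))/286057 = 25436376450*sqrt(6)/286057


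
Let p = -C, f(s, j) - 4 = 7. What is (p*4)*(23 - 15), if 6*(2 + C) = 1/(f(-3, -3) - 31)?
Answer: 964/15 ≈ 64.267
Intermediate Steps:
f(s, j) = 11 (f(s, j) = 4 + 7 = 11)
C = -241/120 (C = -2 + 1/(6*(11 - 31)) = -2 + (⅙)/(-20) = -2 + (⅙)*(-1/20) = -2 - 1/120 = -241/120 ≈ -2.0083)
p = 241/120 (p = -1*(-241/120) = 241/120 ≈ 2.0083)
(p*4)*(23 - 15) = ((241/120)*4)*(23 - 15) = (241/30)*8 = 964/15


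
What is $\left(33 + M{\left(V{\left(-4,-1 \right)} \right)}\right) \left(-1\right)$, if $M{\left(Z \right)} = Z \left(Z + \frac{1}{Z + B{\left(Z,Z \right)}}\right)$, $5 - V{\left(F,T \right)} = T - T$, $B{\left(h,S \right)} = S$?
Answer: $- \frac{117}{2} \approx -58.5$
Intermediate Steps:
$V{\left(F,T \right)} = 5$ ($V{\left(F,T \right)} = 5 - \left(T - T\right) = 5 - 0 = 5 + 0 = 5$)
$M{\left(Z \right)} = Z \left(Z + \frac{1}{2 Z}\right)$ ($M{\left(Z \right)} = Z \left(Z + \frac{1}{Z + Z}\right) = Z \left(Z + \frac{1}{2 Z}\right)$)
$\left(33 + M{\left(V{\left(-4,-1 \right)} \right)}\right) \left(-1\right) = \left(33 + \left(\frac{1}{2} + 5^{2}\right)\right) \left(-1\right) = \left(33 + \left(\frac{1}{2} + 25\right)\right) \left(-1\right) = \left(33 + \frac{51}{2}\right) \left(-1\right) = \frac{117}{2} \left(-1\right) = - \frac{117}{2}$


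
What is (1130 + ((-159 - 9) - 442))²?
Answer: 270400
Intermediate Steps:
(1130 + ((-159 - 9) - 442))² = (1130 + (-168 - 442))² = (1130 - 610)² = 520² = 270400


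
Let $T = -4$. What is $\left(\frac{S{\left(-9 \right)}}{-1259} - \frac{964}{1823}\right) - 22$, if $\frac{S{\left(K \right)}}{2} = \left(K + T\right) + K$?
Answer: $- \frac{51626918}{2295157} \approx -22.494$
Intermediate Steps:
$S{\left(K \right)} = -8 + 4 K$ ($S{\left(K \right)} = 2 \left(\left(K - 4\right) + K\right) = 2 \left(\left(-4 + K\right) + K\right) = 2 \left(-4 + 2 K\right) = -8 + 4 K$)
$\left(\frac{S{\left(-9 \right)}}{-1259} - \frac{964}{1823}\right) - 22 = \left(\frac{-8 + 4 \left(-9\right)}{-1259} - \frac{964}{1823}\right) - 22 = \left(\left(-8 - 36\right) \left(- \frac{1}{1259}\right) - \frac{964}{1823}\right) - 22 = \left(\left(-44\right) \left(- \frac{1}{1259}\right) - \frac{964}{1823}\right) - 22 = \left(\frac{44}{1259} - \frac{964}{1823}\right) - 22 = - \frac{1133464}{2295157} - 22 = - \frac{51626918}{2295157}$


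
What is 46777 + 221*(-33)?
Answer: 39484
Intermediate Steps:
46777 + 221*(-33) = 46777 - 7293 = 39484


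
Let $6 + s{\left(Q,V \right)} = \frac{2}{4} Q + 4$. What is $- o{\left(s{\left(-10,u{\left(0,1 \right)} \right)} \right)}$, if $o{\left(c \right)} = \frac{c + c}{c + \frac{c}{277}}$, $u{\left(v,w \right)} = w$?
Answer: $- \frac{277}{139} \approx -1.9928$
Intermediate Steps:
$s{\left(Q,V \right)} = -2 + \frac{Q}{2}$ ($s{\left(Q,V \right)} = -6 + \left(\frac{2}{4} Q + 4\right) = -6 + \left(2 \cdot \frac{1}{4} Q + 4\right) = -6 + \left(\frac{Q}{2} + 4\right) = -6 + \left(4 + \frac{Q}{2}\right) = -2 + \frac{Q}{2}$)
$o{\left(c \right)} = \frac{277}{139}$ ($o{\left(c \right)} = \frac{2 c}{c + c \frac{1}{277}} = \frac{2 c}{c + \frac{c}{277}} = \frac{2 c}{\frac{278}{277} c} = 2 c \frac{277}{278 c} = \frac{277}{139}$)
$- o{\left(s{\left(-10,u{\left(0,1 \right)} \right)} \right)} = \left(-1\right) \frac{277}{139} = - \frac{277}{139}$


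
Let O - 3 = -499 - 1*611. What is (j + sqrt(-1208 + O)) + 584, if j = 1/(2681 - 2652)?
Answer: 16937/29 + I*sqrt(2315) ≈ 584.03 + 48.114*I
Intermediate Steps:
O = -1107 (O = 3 + (-499 - 1*611) = 3 + (-499 - 611) = 3 - 1110 = -1107)
j = 1/29 ≈ 0.034483
(j + sqrt(-1208 + O)) + 584 = (1/29 + sqrt(-1208 - 1107)) + 584 = (1/29 + sqrt(-2315)) + 584 = (1/29 + I*sqrt(2315)) + 584 = 16937/29 + I*sqrt(2315)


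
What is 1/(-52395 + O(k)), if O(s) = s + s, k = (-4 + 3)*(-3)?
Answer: -1/52389 ≈ -1.9088e-5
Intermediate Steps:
k = 3 (k = -1*(-3) = 3)
O(s) = 2*s
1/(-52395 + O(k)) = 1/(-52395 + 2*3) = 1/(-52395 + 6) = 1/(-52389) = -1/52389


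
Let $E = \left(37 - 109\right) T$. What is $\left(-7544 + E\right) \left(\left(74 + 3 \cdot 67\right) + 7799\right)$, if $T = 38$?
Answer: $-83000720$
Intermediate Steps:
$E = -2736$ ($E = \left(37 - 109\right) 38 = \left(-72\right) 38 = -2736$)
$\left(-7544 + E\right) \left(\left(74 + 3 \cdot 67\right) + 7799\right) = \left(-7544 - 2736\right) \left(\left(74 + 3 \cdot 67\right) + 7799\right) = - 10280 \left(\left(74 + 201\right) + 7799\right) = - 10280 \left(275 + 7799\right) = \left(-10280\right) 8074 = -83000720$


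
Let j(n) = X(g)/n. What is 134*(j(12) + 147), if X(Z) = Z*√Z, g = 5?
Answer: 19698 + 335*√5/6 ≈ 19823.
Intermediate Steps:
X(Z) = Z^(3/2)
j(n) = 5*√5/n (j(n) = 5^(3/2)/n = (5*√5)/n = 5*√5/n)
134*(j(12) + 147) = 134*(5*√5/12 + 147) = 134*(147 + 5*√5/12) = 19698 + 335*√5/6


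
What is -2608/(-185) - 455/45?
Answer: 6637/1665 ≈ 3.9862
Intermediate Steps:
-2608/(-185) - 455/45 = -2608*(-1/185) - 455*1/45 = 2608/185 - 91/9 = 6637/1665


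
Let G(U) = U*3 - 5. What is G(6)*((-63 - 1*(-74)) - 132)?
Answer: -1573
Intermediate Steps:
G(U) = -5 + 3*U (G(U) = 3*U - 5 = -5 + 3*U)
G(6)*((-63 - 1*(-74)) - 132) = (-5 + 3*6)*((-63 - 1*(-74)) - 132) = (-5 + 18)*((-63 + 74) - 132) = 13*(11 - 132) = 13*(-121) = -1573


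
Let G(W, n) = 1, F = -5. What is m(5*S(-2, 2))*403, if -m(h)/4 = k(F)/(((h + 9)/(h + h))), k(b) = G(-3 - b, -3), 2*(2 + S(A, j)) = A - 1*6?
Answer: -32240/7 ≈ -4605.7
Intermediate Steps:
S(A, j) = -5 + A/2 (S(A, j) = -2 + (A - 1*6)/2 = -2 + (A - 6)/2 = -2 + (-6 + A)/2 = -2 + (-3 + A/2) = -5 + A/2)
k(b) = 1
m(h) = -8*h/(9 + h) (m(h) = -4/((h + 9)/(h + h)) = -4/((9 + h)/((2*h))) = -4/((9 + h)*(1/(2*h))) = -4/((9 + h)/(2*h)) = -4*2*h/(9 + h) = -8*h/(9 + h))
m(5*S(-2, 2))*403 = -8*5*(-5 + (½)*(-2))/(9 + 5*(-5 + (½)*(-2)))*403 = -8*5*(-5 - 1)/(9 + 5*(-5 - 1))*403 = -8*5*(-6)/(9 + 5*(-6))*403 = -8*(-30)/(9 - 30)*403 = -8*(-30)/(-21)*403 = -8*(-30)*(-1/21)*403 = -80/7*403 = -32240/7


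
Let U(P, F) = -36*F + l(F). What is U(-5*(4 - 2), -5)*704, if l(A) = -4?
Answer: 123904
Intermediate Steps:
U(P, F) = -4 - 36*F (U(P, F) = -36*F - 4 = -4 - 36*F)
U(-5*(4 - 2), -5)*704 = (-4 - 36*(-5))*704 = (-4 + 180)*704 = 176*704 = 123904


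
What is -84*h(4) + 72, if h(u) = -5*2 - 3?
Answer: 1164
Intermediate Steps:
h(u) = -13 (h(u) = -10 - 3 = -13)
-84*h(4) + 72 = -84*(-13) + 72 = 1092 + 72 = 1164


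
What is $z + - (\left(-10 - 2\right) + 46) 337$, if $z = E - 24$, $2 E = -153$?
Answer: $- \frac{23117}{2} \approx -11559.0$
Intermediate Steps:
$E = - \frac{153}{2}$ ($E = \frac{1}{2} \left(-153\right) = - \frac{153}{2} \approx -76.5$)
$z = - \frac{201}{2}$ ($z = - \frac{153}{2} - 24 = - \frac{201}{2} \approx -100.5$)
$z + - (\left(-10 - 2\right) + 46) 337 = - \frac{201}{2} + - (\left(-10 - 2\right) + 46) 337 = - \frac{201}{2} + - (-12 + 46) 337 = - \frac{201}{2} + \left(-1\right) 34 \cdot 337 = - \frac{201}{2} - 11458 = - \frac{23117}{2}$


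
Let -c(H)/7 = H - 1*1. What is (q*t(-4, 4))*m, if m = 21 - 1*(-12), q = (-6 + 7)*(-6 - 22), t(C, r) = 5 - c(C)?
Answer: 27720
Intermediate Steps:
c(H) = 7 - 7*H (c(H) = -7*(H - 1*1) = -7*(H - 1) = -7*(-1 + H) = 7 - 7*H)
t(C, r) = -2 + 7*C (t(C, r) = 5 - (7 - 7*C) = 5 + (-7 + 7*C) = -2 + 7*C)
q = -28 (q = 1*(-28) = -28)
m = 33 (m = 21 + 12 = 33)
(q*t(-4, 4))*m = -28*(-2 + 7*(-4))*33 = -28*(-2 - 28)*33 = -28*(-30)*33 = 840*33 = 27720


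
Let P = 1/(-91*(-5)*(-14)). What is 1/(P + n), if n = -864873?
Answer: -6370/5509241011 ≈ -1.1562e-6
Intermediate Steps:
P = -1/6370 (P = 1/(455*(-14)) = 1/(-6370) = -1/6370 ≈ -0.00015699)
1/(P + n) = 1/(-1/6370 - 864873) = 1/(-5509241011/6370) = -6370/5509241011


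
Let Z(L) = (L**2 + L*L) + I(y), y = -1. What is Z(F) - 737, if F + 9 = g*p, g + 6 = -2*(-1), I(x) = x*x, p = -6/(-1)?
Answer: 1442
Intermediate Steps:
p = 6 (p = -6*(-1) = 6)
I(x) = x**2
g = -4 (g = -6 - 2*(-1) = -6 + 2 = -4)
F = -33 (F = -9 - 4*6 = -9 - 24 = -33)
Z(L) = 1 + 2*L**2 (Z(L) = (L**2 + L*L) + (-1)**2 = (L**2 + L**2) + 1 = 2*L**2 + 1 = 1 + 2*L**2)
Z(F) - 737 = (1 + 2*(-33)**2) - 737 = (1 + 2*1089) - 737 = (1 + 2178) - 737 = 2179 - 737 = 1442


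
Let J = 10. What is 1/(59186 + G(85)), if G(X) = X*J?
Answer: 1/60036 ≈ 1.6657e-5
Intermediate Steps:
G(X) = 10*X (G(X) = X*10 = 10*X)
1/(59186 + G(85)) = 1/(59186 + 10*85) = 1/(59186 + 850) = 1/60036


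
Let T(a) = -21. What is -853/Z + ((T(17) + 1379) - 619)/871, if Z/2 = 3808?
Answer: 4885261/6633536 ≈ 0.73645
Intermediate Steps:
Z = 7616 (Z = 2*3808 = 7616)
-853/Z + ((T(17) + 1379) - 619)/871 = -853/7616 + ((-21 + 1379) - 619)/871 = -853*1/7616 + (1358 - 619)*(1/871) = -853/7616 + 739*(1/871) = -853/7616 + 739/871 = 4885261/6633536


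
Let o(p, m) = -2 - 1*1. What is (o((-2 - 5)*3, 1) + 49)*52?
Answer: 2392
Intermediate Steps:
o(p, m) = -3 (o(p, m) = -2 - 1 = -3)
(o((-2 - 5)*3, 1) + 49)*52 = (-3 + 49)*52 = 46*52 = 2392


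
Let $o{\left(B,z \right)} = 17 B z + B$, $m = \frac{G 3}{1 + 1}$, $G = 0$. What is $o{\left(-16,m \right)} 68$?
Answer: $-1088$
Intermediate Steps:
$m = 0$ ($m = \frac{0 \cdot 3}{1 + 1} = \frac{0}{2} = 0 \cdot \frac{1}{2} = 0$)
$o{\left(B,z \right)} = B + 17 B z$ ($o{\left(B,z \right)} = 17 B z + B = B + 17 B z$)
$o{\left(-16,m \right)} 68 = - 16 \left(1 + 17 \cdot 0\right) 68 = - 16 \left(1 + 0\right) 68 = \left(-16\right) 1 \cdot 68 = \left(-16\right) 68 = -1088$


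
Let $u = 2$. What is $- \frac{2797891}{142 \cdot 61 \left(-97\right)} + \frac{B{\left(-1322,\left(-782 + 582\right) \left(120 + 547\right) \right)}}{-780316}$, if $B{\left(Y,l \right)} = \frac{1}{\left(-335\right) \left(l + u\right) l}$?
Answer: $\frac{6507606175365716699136107}{1954251189566973942264000} \approx 3.33$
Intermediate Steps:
$B{\left(Y,l \right)} = - \frac{1}{335 l \left(2 + l\right)}$ ($B{\left(Y,l \right)} = \frac{1}{\left(-335\right) \left(l + 2\right) l} = \frac{1}{\left(-335\right) \left(2 + l\right) l} = \frac{1}{\left(-335\right) l \left(2 + l\right)} = - \frac{1}{335 l \left(2 + l\right)}$)
$- \frac{2797891}{142 \cdot 61 \left(-97\right)} + \frac{B{\left(-1322,\left(-782 + 582\right) \left(120 + 547\right) \right)}}{-780316} = - \frac{2797891}{142 \cdot 61 \left(-97\right)} + \frac{\left(- \frac{1}{335}\right) \frac{1}{\left(-782 + 582\right) \left(120 + 547\right)} \frac{1}{2 + \left(-782 + 582\right) \left(120 + 547\right)}}{-780316} = - \frac{2797891}{8662 \left(-97\right)} + - \frac{1}{335 \left(\left(-200\right) 667\right) \left(2 - 133400\right)} \left(- \frac{1}{780316}\right) = - \frac{2797891}{-840214} + - \frac{1}{335 \left(-133400\right) \left(2 - 133400\right)} \left(- \frac{1}{780316}\right) = \left(-2797891\right) \left(- \frac{1}{840214}\right) + \left(- \frac{1}{335}\right) \left(- \frac{1}{133400}\right) \frac{1}{-133398} \left(- \frac{1}{780316}\right) = \frac{2797891}{840214} + \left(- \frac{1}{335}\right) \left(- \frac{1}{133400}\right) \left(- \frac{1}{133398}\right) \left(- \frac{1}{780316}\right) = \frac{2797891}{840214} - - \frac{1}{4651793922898152000} = \frac{2797891}{840214} + \frac{1}{4651793922898152000} = \frac{6507606175365716699136107}{1954251189566973942264000}$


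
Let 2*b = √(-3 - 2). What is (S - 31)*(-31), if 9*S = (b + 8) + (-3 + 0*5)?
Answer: 8494/9 - 31*I*√5/18 ≈ 943.78 - 3.851*I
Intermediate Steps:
b = I*√5/2 (b = √(-3 - 2)/2 = √(-5)/2 = (I*√5)/2 = I*√5/2 ≈ 1.118*I)
S = 5/9 + I*√5/18 (S = ((I*√5/2 + 8) + (-3 + 0*5))/9 = ((8 + I*√5/2) + (-3 + 0))/9 = ((8 + I*√5/2) - 3)/9 = (5 + I*√5/2)/9 = 5/9 + I*√5/18 ≈ 0.55556 + 0.12423*I)
(S - 31)*(-31) = ((5/9 + I*√5/18) - 31)*(-31) = (-274/9 + I*√5/18)*(-31) = 8494/9 - 31*I*√5/18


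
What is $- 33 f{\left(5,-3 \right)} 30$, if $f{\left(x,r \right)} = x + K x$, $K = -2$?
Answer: $4950$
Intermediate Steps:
$f{\left(x,r \right)} = - x$ ($f{\left(x,r \right)} = x - 2 x = - x$)
$- 33 f{\left(5,-3 \right)} 30 = - 33 \left(\left(-1\right) 5\right) 30 = \left(-33\right) \left(-5\right) 30 = 165 \cdot 30 = 4950$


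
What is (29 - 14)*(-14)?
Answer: -210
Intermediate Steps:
(29 - 14)*(-14) = 15*(-14) = -210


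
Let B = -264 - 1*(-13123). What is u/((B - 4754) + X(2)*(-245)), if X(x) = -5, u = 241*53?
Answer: 12773/9330 ≈ 1.3690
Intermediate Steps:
u = 12773
B = 12859 (B = -264 + 13123 = 12859)
u/((B - 4754) + X(2)*(-245)) = 12773/((12859 - 4754) - 5*(-245)) = 12773/(8105 + 1225) = 12773/9330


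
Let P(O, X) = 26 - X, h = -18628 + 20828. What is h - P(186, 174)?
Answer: 2348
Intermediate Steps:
h = 2200
h - P(186, 174) = 2200 - (26 - 1*174) = 2200 - (26 - 174) = 2200 - 1*(-148) = 2200 + 148 = 2348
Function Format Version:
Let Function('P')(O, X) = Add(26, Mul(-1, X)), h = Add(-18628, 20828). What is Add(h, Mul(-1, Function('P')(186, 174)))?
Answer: 2348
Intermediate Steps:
h = 2200
Add(h, Mul(-1, Function('P')(186, 174))) = Add(2200, Mul(-1, Add(26, Mul(-1, 174)))) = Add(2200, Mul(-1, Add(26, -174))) = Add(2200, Mul(-1, -148)) = Add(2200, 148) = 2348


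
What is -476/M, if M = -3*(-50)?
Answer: -238/75 ≈ -3.1733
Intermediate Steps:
M = 150
-476/M = -476/150 = (1/150)*(-476) = -238/75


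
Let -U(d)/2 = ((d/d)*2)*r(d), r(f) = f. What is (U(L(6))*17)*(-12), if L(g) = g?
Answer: 4896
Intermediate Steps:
U(d) = -4*d (U(d) = -2*(d/d)*2*d = -2*1*2*d = -4*d)
(U(L(6))*17)*(-12) = (-4*6*17)*(-12) = -24*17*(-12) = -408*(-12) = 4896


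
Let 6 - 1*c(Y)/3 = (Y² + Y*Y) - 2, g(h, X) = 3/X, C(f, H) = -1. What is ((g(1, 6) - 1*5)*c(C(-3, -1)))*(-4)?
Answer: 324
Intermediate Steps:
c(Y) = 24 - 6*Y² (c(Y) = 18 - 3*((Y² + Y*Y) - 2) = 18 - 3*((Y² + Y²) - 2) = 18 - 3*(2*Y² - 2) = 18 - 3*(-2 + 2*Y²) = 18 + (6 - 6*Y²) = 24 - 6*Y²)
((g(1, 6) - 1*5)*c(C(-3, -1)))*(-4) = ((3/6 - 1*5)*(24 - 6*(-1)²))*(-4) = ((3*(⅙) - 5)*(24 - 6*1))*(-4) = ((½ - 5)*(24 - 6))*(-4) = -9/2*18*(-4) = -81*(-4) = 324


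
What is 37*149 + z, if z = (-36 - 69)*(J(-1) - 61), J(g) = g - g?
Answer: 11918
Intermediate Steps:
J(g) = 0
z = 6405 (z = (-36 - 69)*(0 - 61) = -105*(-61) = 6405)
37*149 + z = 37*149 + 6405 = 5513 + 6405 = 11918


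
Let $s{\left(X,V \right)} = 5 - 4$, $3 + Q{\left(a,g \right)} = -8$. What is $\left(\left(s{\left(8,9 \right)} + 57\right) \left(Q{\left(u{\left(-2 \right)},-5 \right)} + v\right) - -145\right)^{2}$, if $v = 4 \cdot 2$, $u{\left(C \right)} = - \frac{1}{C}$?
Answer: $841$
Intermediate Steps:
$Q{\left(a,g \right)} = -11$ ($Q{\left(a,g \right)} = -3 - 8 = -11$)
$s{\left(X,V \right)} = 1$
$v = 8$
$\left(\left(s{\left(8,9 \right)} + 57\right) \left(Q{\left(u{\left(-2 \right)},-5 \right)} + v\right) - -145\right)^{2} = \left(\left(1 + 57\right) \left(-11 + 8\right) - -145\right)^{2} = \left(58 \left(-3\right) + 145\right)^{2} = \left(-174 + 145\right)^{2} = \left(-29\right)^{2} = 841$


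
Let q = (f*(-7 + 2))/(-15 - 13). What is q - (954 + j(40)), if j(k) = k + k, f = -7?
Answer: -4141/4 ≈ -1035.3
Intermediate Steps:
j(k) = 2*k
q = -5/4 (q = (-7*(-7 + 2))/(-15 - 13) = -7*(-5)/(-28) = 35*(-1/28) = -5/4 ≈ -1.2500)
q - (954 + j(40)) = -5/4 - (954 + 2*40) = -5/4 - (954 + 80) = -5/4 - 1*1034 = -5/4 - 1034 = -4141/4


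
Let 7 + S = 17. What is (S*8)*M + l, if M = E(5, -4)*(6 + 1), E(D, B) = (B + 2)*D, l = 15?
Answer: -5585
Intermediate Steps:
S = 10 (S = -7 + 17 = 10)
E(D, B) = D*(2 + B) (E(D, B) = (2 + B)*D = D*(2 + B))
M = -70 (M = (5*(2 - 4))*(6 + 1) = (5*(-2))*7 = -10*7 = -70)
(S*8)*M + l = (10*8)*(-70) + 15 = 80*(-70) + 15 = -5600 + 15 = -5585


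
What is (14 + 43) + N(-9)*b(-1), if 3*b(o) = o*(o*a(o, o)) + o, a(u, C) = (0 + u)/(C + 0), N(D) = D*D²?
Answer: 57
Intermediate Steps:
N(D) = D³
a(u, C) = u/C
b(o) = o/3 + o²/3 (b(o) = (o*(o*(o/o)) + o)/3 = (o*(o*1) + o)/3 = (o*o + o)/3 = (o² + o)/3 = (o + o²)/3 = o/3 + o²/3)
(14 + 43) + N(-9)*b(-1) = (14 + 43) + (-9)³*((⅓)*(-1)*(1 - 1)) = 57 - 243*(-1)*0 = 57 - 729*0 = 57 + 0 = 57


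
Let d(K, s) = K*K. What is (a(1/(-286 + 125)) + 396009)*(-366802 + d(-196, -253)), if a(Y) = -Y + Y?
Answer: -130043811474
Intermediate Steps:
d(K, s) = K²
a(Y) = 0
(a(1/(-286 + 125)) + 396009)*(-366802 + d(-196, -253)) = (0 + 396009)*(-366802 + (-196)²) = 396009*(-366802 + 38416) = 396009*(-328386) = -130043811474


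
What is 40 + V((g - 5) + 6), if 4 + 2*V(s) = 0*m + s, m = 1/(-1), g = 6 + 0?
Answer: 83/2 ≈ 41.500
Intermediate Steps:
g = 6
m = -1
V(s) = -2 + s/2 (V(s) = -2 + (0*(-1) + s)/2 = -2 + (0 + s)/2 = -2 + s/2)
40 + V((g - 5) + 6) = 40 + (-2 + ((6 - 5) + 6)/2) = 40 + (-2 + (1 + 6)/2) = 40 + (-2 + (½)*7) = 40 + (-2 + 7/2) = 40 + 3/2 = 83/2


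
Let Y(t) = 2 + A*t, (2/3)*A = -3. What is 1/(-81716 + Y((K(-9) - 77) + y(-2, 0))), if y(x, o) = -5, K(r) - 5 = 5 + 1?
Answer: -2/162789 ≈ -1.2286e-5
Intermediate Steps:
A = -9/2 (A = (3/2)*(-3) = -9/2 ≈ -4.5000)
K(r) = 11 (K(r) = 5 + (5 + 1) = 5 + 6 = 11)
Y(t) = 2 - 9*t/2
1/(-81716 + Y((K(-9) - 77) + y(-2, 0))) = 1/(-81716 + (2 - 9*((11 - 77) - 5)/2)) = 1/(-81716 + (2 - 9*(-66 - 5)/2)) = 1/(-81716 + (2 - 9/2*(-71))) = 1/(-81716 + (2 + 639/2)) = 1/(-81716 + 643/2) = 1/(-162789/2) = -2/162789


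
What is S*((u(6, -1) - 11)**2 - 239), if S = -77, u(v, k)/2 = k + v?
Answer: 18326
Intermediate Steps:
u(v, k) = 2*k + 2*v (u(v, k) = 2*(k + v) = 2*k + 2*v)
S*((u(6, -1) - 11)**2 - 239) = -77*(((2*(-1) + 2*6) - 11)**2 - 239) = -77*(((-2 + 12) - 11)**2 - 239) = -77*((10 - 11)**2 - 239) = -77*((-1)**2 - 239) = -77*(1 - 239) = -77*(-238) = 18326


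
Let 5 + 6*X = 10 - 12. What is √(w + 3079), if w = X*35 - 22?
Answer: √108582/6 ≈ 54.920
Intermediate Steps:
X = -7/6 (X = -⅚ + (10 - 12)/6 = -⅚ + (⅙)*(-2) = -⅚ - ⅓ = -7/6 ≈ -1.1667)
w = -377/6 (w = -7/6*35 - 22 = -245/6 - 22 = -377/6 ≈ -62.833)
√(w + 3079) = √(-377/6 + 3079) = √(18097/6) = √108582/6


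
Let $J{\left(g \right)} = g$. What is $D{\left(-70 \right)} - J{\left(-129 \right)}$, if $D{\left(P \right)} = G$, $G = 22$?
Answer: $151$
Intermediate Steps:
$D{\left(P \right)} = 22$
$D{\left(-70 \right)} - J{\left(-129 \right)} = 22 - -129 = 22 + 129 = 151$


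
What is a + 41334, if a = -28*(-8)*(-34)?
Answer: 33718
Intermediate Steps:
a = -7616 (a = 224*(-34) = -7616)
a + 41334 = -7616 + 41334 = 33718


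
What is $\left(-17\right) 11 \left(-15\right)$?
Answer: $2805$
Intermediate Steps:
$\left(-17\right) 11 \left(-15\right) = \left(-187\right) \left(-15\right) = 2805$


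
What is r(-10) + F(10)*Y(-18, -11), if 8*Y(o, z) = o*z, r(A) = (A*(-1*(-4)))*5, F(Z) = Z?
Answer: 95/2 ≈ 47.500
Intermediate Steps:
r(A) = 20*A (r(A) = (A*4)*5 = (4*A)*5 = 20*A)
Y(o, z) = o*z/8 (Y(o, z) = (o*z)/8 = o*z/8)
r(-10) + F(10)*Y(-18, -11) = 20*(-10) + 10*((⅛)*(-18)*(-11)) = -200 + 10*(99/4) = -200 + 495/2 = 95/2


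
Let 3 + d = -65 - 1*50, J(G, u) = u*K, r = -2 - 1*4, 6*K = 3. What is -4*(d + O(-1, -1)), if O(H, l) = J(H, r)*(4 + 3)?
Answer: 556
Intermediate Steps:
K = ½ (K = (⅙)*3 = ½ ≈ 0.50000)
r = -6 (r = -2 - 4 = -6)
J(G, u) = u/2 (J(G, u) = u*(½) = u/2)
O(H, l) = -21 (O(H, l) = ((½)*(-6))*(4 + 3) = -3*7 = -21)
d = -118 (d = -3 + (-65 - 1*50) = -3 + (-65 - 50) = -3 - 115 = -118)
-4*(d + O(-1, -1)) = -4*(-118 - 21) = -4*(-139) = 556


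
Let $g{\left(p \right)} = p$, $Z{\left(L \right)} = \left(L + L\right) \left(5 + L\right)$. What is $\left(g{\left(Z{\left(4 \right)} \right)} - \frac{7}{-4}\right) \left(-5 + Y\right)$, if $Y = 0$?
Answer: $- \frac{1475}{4} \approx -368.75$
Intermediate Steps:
$Z{\left(L \right)} = 2 L \left(5 + L\right)$
$\left(g{\left(Z{\left(4 \right)} \right)} - \frac{7}{-4}\right) \left(-5 + Y\right) = \left(2 \cdot 4 \left(5 + 4\right) - \frac{7}{-4}\right) \left(-5 + 0\right) = \left(2 \cdot 4 \cdot 9 - - \frac{7}{4}\right) \left(-5\right) = \left(72 + \frac{7}{4}\right) \left(-5\right) = \frac{295}{4} \left(-5\right) = - \frac{1475}{4}$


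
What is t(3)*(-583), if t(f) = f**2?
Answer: -5247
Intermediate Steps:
t(3)*(-583) = 3**2*(-583) = 9*(-583) = -5247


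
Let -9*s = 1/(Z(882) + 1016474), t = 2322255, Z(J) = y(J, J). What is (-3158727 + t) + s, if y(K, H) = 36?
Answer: -7652539374481/9148590 ≈ -8.3647e+5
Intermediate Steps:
Z(J) = 36
s = -1/9148590 (s = -1/(9*(36 + 1016474)) = -1/9/1016510 = -1/9*1/1016510 = -1/9148590 ≈ -1.0931e-7)
(-3158727 + t) + s = (-3158727 + 2322255) - 1/9148590 = -836472 - 1/9148590 = -7652539374481/9148590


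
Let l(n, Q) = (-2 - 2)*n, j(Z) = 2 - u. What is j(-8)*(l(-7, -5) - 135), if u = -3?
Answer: -535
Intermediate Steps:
j(Z) = 5 (j(Z) = 2 - 1*(-3) = 2 + 3 = 5)
l(n, Q) = -4*n
j(-8)*(l(-7, -5) - 135) = 5*(-4*(-7) - 135) = 5*(28 - 135) = 5*(-107) = -535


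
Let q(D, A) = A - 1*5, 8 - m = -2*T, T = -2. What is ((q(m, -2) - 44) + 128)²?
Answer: 5929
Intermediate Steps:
m = 4 (m = 8 - (-2)*(-2) = 8 - 1*4 = 8 - 4 = 4)
q(D, A) = -5 + A (q(D, A) = A - 5 = -5 + A)
((q(m, -2) - 44) + 128)² = (((-5 - 2) - 44) + 128)² = ((-7 - 44) + 128)² = (-51 + 128)² = 77² = 5929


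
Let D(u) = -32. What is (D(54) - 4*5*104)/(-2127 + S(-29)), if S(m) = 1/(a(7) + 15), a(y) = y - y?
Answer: 990/997 ≈ 0.99298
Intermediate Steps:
a(y) = 0
S(m) = 1/15 (S(m) = 1/(0 + 15) = 1/15)
(D(54) - 4*5*104)/(-2127 + S(-29)) = (-32 - 4*5*104)/(-2127 + 1/15) = (-32 - 20*104)/(-31904/15) = (-32 - 2080)*(-15/31904) = -2112*(-15/31904) = 990/997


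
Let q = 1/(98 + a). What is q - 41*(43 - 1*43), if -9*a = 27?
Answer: 1/95 ≈ 0.010526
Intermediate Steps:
a = -3 (a = -⅑*27 = -3)
q = 1/95 (q = 1/(98 - 3) = 1/95 ≈ 0.010526)
q - 41*(43 - 1*43) = 1/95 - 41*(43 - 1*43) = 1/95 - 41*(43 - 43) = 1/95 - 41*0 = 1/95 + 0 = 1/95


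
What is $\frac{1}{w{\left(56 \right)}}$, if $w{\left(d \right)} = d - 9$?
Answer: $\frac{1}{47} \approx 0.021277$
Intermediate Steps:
$w{\left(d \right)} = -9 + d$
$\frac{1}{w{\left(56 \right)}} = \frac{1}{-9 + 56} = \frac{1}{47}$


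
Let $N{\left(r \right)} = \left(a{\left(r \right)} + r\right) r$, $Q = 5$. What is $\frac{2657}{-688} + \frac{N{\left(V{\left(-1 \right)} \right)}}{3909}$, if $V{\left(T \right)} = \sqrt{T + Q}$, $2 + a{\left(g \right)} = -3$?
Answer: $- \frac{3463447}{896464} \approx -3.8635$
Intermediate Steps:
$a{\left(g \right)} = -5$ ($a{\left(g \right)} = -2 - 3 = -5$)
$V{\left(T \right)} = \sqrt{5 + T}$ ($V{\left(T \right)} = \sqrt{T + 5} = \sqrt{5 + T}$)
$N{\left(r \right)} = r \left(-5 + r\right)$ ($N{\left(r \right)} = \left(-5 + r\right) r = r \left(-5 + r\right)$)
$\frac{2657}{-688} + \frac{N{\left(V{\left(-1 \right)} \right)}}{3909} = \frac{2657}{-688} + \frac{\sqrt{5 - 1} \left(-5 + \sqrt{5 - 1}\right)}{3909} = 2657 \left(- \frac{1}{688}\right) + \sqrt{4} \left(-5 + \sqrt{4}\right) \frac{1}{3909} = - \frac{2657}{688} + 2 \left(-5 + 2\right) \frac{1}{3909} = - \frac{2657}{688} + 2 \left(-3\right) \frac{1}{3909} = - \frac{2657}{688} - \frac{2}{1303} = - \frac{3463447}{896464}$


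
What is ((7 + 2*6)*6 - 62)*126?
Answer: 6552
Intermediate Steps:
((7 + 2*6)*6 - 62)*126 = ((7 + 12)*6 - 62)*126 = (19*6 - 62)*126 = (114 - 62)*126 = 52*126 = 6552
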